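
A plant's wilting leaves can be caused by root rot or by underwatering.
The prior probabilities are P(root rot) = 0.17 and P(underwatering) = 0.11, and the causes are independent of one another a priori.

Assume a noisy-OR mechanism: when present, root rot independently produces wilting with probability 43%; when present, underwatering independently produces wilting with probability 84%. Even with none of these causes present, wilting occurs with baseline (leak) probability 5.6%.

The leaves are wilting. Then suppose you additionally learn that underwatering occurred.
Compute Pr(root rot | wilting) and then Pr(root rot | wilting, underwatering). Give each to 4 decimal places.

Under noisy-OR, P(wilting | causes) = 1 − (1−0.056)·∏(1−qᵢ) over the active causes.
Sum P(wilting|·) weighted by the priors over the 4 (root rot, underwatering) configurations:
  P(wilting) = 0.056·0.83·0.89 + 0.84896·0.83·0.11 + 0.46192·0.17·0.89 + 0.913907·0.17·0.11
        = 0.041367 + 0.077510 + 0.069888 + 0.017090 = 0.205855
The terms with root rot present sum to 0.086978, so
  P(root rot | wilting) = 0.086978 / 0.205855 ≈ 0.4225

Now also conditioning on underwatering=true:
P(wilting | underwatering) = 0.84896*0.83 + 0.913907*0.17 = 0.704637 + 0.155364 = 0.860001
Restricting to configurations with root rot present: 0.913907*0.17 = 0.155364.
P(root rot | wilting, underwatering) = 0.155364 / 0.860001 ≈ 0.1807
— underwatering explains away the evidence for root rot.

Pr(root rot | wilting) ≈ 0.4225; Pr(root rot | wilting, underwatering) ≈ 0.1807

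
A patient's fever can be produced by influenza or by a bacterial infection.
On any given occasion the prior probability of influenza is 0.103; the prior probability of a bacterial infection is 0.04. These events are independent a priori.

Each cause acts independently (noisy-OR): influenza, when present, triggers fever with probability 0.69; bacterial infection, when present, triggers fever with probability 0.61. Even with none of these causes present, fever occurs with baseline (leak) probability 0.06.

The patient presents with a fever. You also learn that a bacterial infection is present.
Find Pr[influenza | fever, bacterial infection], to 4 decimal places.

Under noisy-OR, P(fever | causes) = 1 − (1−0.06)·∏(1−qᵢ) over the active causes.
Sum P(fever|·) weighted by the priors over both values of influenza:
  P(fever | bacterial infection) = 0.6334*0.897 + 0.886354*0.103
        = 0.568160 + 0.091294 = 0.659454
The terms with influenza present sum to 0.091294, so
  P(influenza | fever, bacterial infection) = 0.091294 / 0.659454 ≈ 0.1384

Pr[influenza | fever, bacterial infection] ≈ 0.1384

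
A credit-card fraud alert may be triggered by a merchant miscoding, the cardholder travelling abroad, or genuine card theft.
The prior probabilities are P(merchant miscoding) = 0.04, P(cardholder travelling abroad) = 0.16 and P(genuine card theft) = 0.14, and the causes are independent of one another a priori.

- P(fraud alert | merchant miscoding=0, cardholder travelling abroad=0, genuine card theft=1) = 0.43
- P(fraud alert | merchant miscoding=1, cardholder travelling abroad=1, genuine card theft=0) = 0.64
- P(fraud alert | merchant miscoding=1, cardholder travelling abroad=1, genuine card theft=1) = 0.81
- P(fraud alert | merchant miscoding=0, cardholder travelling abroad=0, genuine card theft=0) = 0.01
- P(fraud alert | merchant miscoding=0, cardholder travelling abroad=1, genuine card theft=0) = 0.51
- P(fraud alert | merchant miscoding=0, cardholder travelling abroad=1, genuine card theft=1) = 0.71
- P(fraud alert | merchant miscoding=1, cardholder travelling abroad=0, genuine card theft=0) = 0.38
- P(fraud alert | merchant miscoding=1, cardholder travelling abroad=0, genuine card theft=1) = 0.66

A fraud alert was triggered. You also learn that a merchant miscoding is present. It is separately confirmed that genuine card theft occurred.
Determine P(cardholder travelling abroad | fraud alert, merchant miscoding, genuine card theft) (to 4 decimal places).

P(fraud alert | merchant miscoding, genuine card theft) = 0.66·0.84 + 0.81·0.16 = 0.554400 + 0.129600 = 0.684000
Of this, 0.129600 comes from 0.81·0.16 (the cardholder travelling abroad=true cases).
So P(cardholder travelling abroad | fraud alert, merchant miscoding, genuine card theft) = 0.129600/0.684000 ≈ 0.1895.

P(cardholder travelling abroad | fraud alert, merchant miscoding, genuine card theft) ≈ 0.1895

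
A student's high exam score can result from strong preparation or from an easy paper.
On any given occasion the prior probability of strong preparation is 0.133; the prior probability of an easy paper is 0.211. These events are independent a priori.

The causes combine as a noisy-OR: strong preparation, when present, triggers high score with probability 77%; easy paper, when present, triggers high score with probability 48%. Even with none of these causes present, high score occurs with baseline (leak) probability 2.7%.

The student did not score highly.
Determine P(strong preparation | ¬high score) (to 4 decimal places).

P(strong preparation | ¬high score) ≈ 0.0341

Under noisy-OR, P(high score | causes) = 1 − (1−0.027)·∏(1−qᵢ) over the active causes.
P(¬high score) = 0.973*0.867*0.789 + 0.50596*0.867*0.211 + 0.22379*0.133*0.789 + 0.116371*0.133*0.211 = 0.665593 + 0.092559 + 0.023484 + 0.003266 = 0.784902
Of this, 0.026750 comes from 0.023484 + 0.003266 (the strong preparation=true cases).
So P(strong preparation | ¬high score) = 0.026750/0.784902 ≈ 0.0341.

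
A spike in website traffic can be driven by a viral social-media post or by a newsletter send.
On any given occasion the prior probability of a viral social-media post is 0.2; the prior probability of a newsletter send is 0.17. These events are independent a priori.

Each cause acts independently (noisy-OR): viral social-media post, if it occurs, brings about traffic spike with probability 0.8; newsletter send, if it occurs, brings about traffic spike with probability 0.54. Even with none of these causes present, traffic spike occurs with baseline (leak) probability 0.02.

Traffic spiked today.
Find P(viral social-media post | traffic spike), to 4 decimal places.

Under noisy-OR, P(traffic spike | causes) = 1 − (1−0.02)·∏(1−qᵢ) over the active causes.
Sum P(traffic spike|·) weighted by the priors over the 4 (viral social-media post, newsletter send) configurations:
  P(traffic spike) = 0.02×0.8×0.83 + 0.5492×0.8×0.17 + 0.804×0.2×0.83 + 0.90984×0.2×0.17
        = 0.013280 + 0.074691 + 0.133464 + 0.030935 = 0.252370
The terms with viral social-media post present sum to 0.164399, so
  P(viral social-media post | traffic spike) = 0.164399 / 0.252370 ≈ 0.6514

P(viral social-media post | traffic spike) ≈ 0.6514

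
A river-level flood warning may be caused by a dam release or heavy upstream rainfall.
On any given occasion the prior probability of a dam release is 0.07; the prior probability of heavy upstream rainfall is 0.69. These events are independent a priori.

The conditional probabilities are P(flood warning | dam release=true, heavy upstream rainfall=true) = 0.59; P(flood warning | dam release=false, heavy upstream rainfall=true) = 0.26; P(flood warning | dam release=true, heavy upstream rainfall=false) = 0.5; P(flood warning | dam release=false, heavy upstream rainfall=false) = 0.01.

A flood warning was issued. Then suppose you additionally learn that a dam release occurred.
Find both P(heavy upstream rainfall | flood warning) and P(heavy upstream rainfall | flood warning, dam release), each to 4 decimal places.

P(flood warning) = 0.01·0.93·0.31 + 0.26·0.93·0.69 + 0.5·0.07·0.31 + 0.59·0.07·0.69 = 0.002883 + 0.166842 + 0.010850 + 0.028497 = 0.209072
The heavy upstream rainfall-present share is 0.166842 + 0.028497 = 0.195339.
So P(heavy upstream rainfall | flood warning) = 0.195339/0.209072 ≈ 0.9343.

Now condition on the additional information:
Weight on heavy upstream rainfall=true, given the evidence: 0.59*0.69 = 0.407100
Normalizer over all consistent configurations: 0.5*0.31 + 0.59*0.69 = 0.562100
P(heavy upstream rainfall | flood warning, dam release) = 0.407100/0.562100 ≈ 0.7242

P(heavy upstream rainfall | flood warning) ≈ 0.9343; P(heavy upstream rainfall | flood warning, dam release) ≈ 0.7242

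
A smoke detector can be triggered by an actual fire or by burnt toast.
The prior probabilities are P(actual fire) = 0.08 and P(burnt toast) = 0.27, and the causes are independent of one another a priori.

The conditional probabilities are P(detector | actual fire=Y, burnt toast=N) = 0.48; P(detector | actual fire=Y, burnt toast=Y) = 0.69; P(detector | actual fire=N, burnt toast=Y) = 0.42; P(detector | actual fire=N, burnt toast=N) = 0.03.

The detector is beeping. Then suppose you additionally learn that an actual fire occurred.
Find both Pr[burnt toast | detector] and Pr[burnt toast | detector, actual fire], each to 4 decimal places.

Pr[burnt toast | detector] ≈ 0.7122; Pr[burnt toast | detector, actual fire] ≈ 0.3471

By total probability over the 4 (actual fire, burnt toast) configurations:
  P(detector) = 0.03·0.92·0.73 + 0.42·0.92·0.27 + 0.48·0.08·0.73 + 0.69·0.08·0.27
        = 0.020148 + 0.104328 + 0.028032 + 0.014904 = 0.167412
Keeping only the burnt toast-present terms gives 0.119232, so
  P(burnt toast | detector) = 0.119232 / 0.167412 ≈ 0.7122

Now condition on the additional information:
P(detector | actual fire) = 0.48·0.73 + 0.69·0.27 = 0.350400 + 0.186300 = 0.536700
Of this, 0.186300 comes from 0.69·0.27 (the burnt toast=true cases).
P(burnt toast | detector, actual fire) = 0.186300 / 0.536700 ≈ 0.3471
This is intercausal reasoning (explaining away): once actual fire accounts for the detector, burnt toast becomes less likely.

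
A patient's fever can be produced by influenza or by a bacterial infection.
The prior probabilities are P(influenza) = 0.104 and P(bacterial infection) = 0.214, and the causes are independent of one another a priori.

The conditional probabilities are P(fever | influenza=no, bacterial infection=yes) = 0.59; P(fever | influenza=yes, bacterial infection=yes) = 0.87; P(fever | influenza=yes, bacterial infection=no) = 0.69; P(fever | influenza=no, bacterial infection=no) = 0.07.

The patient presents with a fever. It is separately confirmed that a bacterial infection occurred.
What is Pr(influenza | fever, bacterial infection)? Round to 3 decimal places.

Sum P(fever|·) weighted by the priors over both values of influenza:
  P(fever | bacterial infection) = 0.59*0.896 + 0.87*0.104
        = 0.528640 + 0.090480 = 0.619120
Keeping only the influenza-present terms gives 0.090480, so
  P(influenza | fever, bacterial infection) = 0.090480 / 0.619120 ≈ 0.146

Pr(influenza | fever, bacterial infection) ≈ 0.146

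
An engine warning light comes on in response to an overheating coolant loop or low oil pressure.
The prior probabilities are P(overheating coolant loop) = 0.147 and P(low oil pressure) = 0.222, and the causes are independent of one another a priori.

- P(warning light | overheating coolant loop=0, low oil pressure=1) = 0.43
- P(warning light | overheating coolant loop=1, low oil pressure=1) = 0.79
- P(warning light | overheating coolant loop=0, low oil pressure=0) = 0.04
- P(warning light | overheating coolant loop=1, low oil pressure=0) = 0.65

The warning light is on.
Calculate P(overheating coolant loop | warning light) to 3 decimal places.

P(overheating coolant loop | warning light) ≈ 0.481

For the numerator, keep only overheating coolant loop=true terms: 0.074338 + 0.025781 = 0.100119
Normalizer over all consistent configurations: 0.04·0.853·0.778 + 0.43·0.853·0.222 + 0.65·0.147·0.778 + 0.79·0.147·0.222 = 0.208091
P(overheating coolant loop | warning light) = 0.100119/0.208091 ≈ 0.481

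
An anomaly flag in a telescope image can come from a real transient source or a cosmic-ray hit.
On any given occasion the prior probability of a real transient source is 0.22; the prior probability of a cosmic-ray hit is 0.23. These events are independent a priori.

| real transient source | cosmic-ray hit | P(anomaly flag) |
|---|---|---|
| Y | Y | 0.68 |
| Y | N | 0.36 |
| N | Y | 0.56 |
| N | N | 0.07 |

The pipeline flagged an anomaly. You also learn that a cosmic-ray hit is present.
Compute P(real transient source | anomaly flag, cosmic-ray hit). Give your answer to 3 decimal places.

For the numerator, keep only real transient source=true terms: 0.68×0.22 = 0.149600
Normalizer over all consistent configurations: 0.56×0.78 + 0.68×0.22 = 0.586400
P(real transient source | anomaly flag, cosmic-ray hit) = 0.149600/0.586400 ≈ 0.255

P(real transient source | anomaly flag, cosmic-ray hit) ≈ 0.255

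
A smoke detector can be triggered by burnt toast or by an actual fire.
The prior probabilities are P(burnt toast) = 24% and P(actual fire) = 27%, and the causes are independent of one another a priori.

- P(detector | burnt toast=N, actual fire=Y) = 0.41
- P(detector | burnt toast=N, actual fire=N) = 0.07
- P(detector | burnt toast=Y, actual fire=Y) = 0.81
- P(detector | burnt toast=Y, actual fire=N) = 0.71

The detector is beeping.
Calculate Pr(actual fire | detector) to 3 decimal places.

Pr(actual fire | detector) ≈ 0.456

Numerator (weight on configurations with actual fire): 0.084132 + 0.052488 = 0.136620
The normalizing constant is 0.07*0.76*0.73 + 0.41*0.76*0.27 + 0.71*0.24*0.73 + 0.81*0.24*0.27 = 0.299848
P(actual fire | detector) = 0.136620/0.299848 ≈ 0.456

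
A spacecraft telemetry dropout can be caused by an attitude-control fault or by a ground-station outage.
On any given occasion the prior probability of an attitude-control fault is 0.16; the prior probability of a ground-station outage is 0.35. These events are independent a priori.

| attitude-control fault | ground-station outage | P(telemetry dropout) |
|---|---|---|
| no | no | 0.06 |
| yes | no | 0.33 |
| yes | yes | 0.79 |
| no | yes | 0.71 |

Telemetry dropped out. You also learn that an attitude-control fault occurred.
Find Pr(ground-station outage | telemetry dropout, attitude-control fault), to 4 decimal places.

Pr(ground-station outage | telemetry dropout, attitude-control fault) ≈ 0.5631

Weight on ground-station outage=true, given the evidence: 0.79·0.35 = 0.276500
Denominator P(telemetry dropout | attitude-control fault): 0.33·0.65 + 0.79·0.35 = 0.491000
P(ground-station outage | telemetry dropout, attitude-control fault) = 0.276500/0.491000 ≈ 0.5631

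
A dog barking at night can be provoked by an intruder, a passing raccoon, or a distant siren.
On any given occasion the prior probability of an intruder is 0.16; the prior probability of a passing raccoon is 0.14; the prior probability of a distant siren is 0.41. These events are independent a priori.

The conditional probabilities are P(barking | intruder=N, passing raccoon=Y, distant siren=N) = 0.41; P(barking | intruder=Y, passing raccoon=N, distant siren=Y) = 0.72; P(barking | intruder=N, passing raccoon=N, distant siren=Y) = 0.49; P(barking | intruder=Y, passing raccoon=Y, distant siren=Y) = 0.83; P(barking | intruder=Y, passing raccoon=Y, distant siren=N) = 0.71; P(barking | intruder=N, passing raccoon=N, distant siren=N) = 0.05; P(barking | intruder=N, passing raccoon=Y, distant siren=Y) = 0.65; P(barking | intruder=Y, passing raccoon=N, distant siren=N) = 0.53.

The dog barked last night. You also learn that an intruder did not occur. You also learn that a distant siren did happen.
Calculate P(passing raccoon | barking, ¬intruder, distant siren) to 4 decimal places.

P(passing raccoon | barking, ¬intruder, distant siren) ≈ 0.1776

Enumerate both values of passing raccoon and weight by the priors:
  P(barking | ¬intruder, distant siren) = 0.49·0.86 + 0.65·0.14
        = 0.421400 + 0.091000 = 0.512400
Configurations with passing raccoon contribute 0.091000, so
  P(passing raccoon | barking, ¬intruder, distant siren) = 0.091000 / 0.512400 ≈ 0.1776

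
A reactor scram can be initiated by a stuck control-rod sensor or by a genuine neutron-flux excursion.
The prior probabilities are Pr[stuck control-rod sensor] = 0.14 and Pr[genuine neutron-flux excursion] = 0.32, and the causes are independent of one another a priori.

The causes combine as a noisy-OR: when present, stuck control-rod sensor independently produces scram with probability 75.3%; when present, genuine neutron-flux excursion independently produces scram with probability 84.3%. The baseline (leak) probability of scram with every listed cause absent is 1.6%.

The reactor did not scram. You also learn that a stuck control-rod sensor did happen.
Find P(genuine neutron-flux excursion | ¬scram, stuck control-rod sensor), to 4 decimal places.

P(genuine neutron-flux excursion | ¬scram, stuck control-rod sensor) ≈ 0.0688

Under noisy-OR, P(scram | causes) = 1 − (1−0.016)·∏(1−qᵢ) over the active causes.
P(¬scram | stuck control-rod sensor) = 0.243048*0.68 + 0.038159*0.32 = 0.165273 + 0.012211 = 0.177484
Restricting to configurations with genuine neutron-flux excursion present: 0.038159*0.32 = 0.012211.
P(genuine neutron-flux excursion | ¬scram, stuck control-rod sensor) = 0.012211 / 0.177484 ≈ 0.0688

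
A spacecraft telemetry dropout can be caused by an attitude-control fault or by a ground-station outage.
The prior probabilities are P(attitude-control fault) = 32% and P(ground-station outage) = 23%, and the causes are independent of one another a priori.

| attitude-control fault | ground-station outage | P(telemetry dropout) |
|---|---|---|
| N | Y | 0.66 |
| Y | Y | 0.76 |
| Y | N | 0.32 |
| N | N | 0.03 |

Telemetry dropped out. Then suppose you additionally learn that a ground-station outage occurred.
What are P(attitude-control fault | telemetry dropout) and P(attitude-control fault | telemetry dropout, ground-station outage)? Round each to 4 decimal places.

Enumerate the 4 (attitude-control fault, ground-station outage) configurations and weight by the priors:
  P(telemetry dropout) = 0.03×0.68×0.77 + 0.66×0.68×0.23 + 0.32×0.32×0.77 + 0.76×0.32×0.23
        = 0.015708 + 0.103224 + 0.078848 + 0.055936 = 0.253716
The terms with attitude-control fault present sum to 0.134784, so
  P(attitude-control fault | telemetry dropout) = 0.134784 / 0.253716 ≈ 0.5312

Now also conditioning on ground-station outage=true:
Numerator (weight on configurations with attitude-control fault): 0.76×0.32 = 0.243200
Normalizer over all consistent configurations: 0.66×0.68 + 0.76×0.32 = 0.692000
Posterior = 0.243200 / 0.692000 ≈ 0.3514
This is intercausal reasoning (explaining away): once ground-station outage accounts for the telemetry dropout, attitude-control fault becomes less likely.

P(attitude-control fault | telemetry dropout) ≈ 0.5312; P(attitude-control fault | telemetry dropout, ground-station outage) ≈ 0.3514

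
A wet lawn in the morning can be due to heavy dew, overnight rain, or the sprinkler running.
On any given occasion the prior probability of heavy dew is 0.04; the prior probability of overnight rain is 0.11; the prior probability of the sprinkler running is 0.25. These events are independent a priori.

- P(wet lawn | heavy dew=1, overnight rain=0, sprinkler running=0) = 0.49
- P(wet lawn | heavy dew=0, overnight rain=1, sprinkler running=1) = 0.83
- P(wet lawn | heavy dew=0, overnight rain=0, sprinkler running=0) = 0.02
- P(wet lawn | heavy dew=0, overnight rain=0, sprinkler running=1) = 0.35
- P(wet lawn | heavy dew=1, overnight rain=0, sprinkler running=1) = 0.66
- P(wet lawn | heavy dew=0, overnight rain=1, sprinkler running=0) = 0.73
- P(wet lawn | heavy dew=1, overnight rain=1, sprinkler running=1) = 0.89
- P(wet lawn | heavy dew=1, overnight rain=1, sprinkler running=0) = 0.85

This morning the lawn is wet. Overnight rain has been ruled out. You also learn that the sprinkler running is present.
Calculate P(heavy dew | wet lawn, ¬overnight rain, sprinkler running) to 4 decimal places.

P(heavy dew | wet lawn, ¬overnight rain, sprinkler running) ≈ 0.0728

P(wet lawn | ¬overnight rain, sprinkler running) = 0.35*0.96 + 0.66*0.04 = 0.336000 + 0.026400 = 0.362400
The heavy dew-present share is 0.66*0.04 = 0.026400.
P(heavy dew | wet lawn, ¬overnight rain, sprinkler running) = 0.026400 / 0.362400 ≈ 0.0728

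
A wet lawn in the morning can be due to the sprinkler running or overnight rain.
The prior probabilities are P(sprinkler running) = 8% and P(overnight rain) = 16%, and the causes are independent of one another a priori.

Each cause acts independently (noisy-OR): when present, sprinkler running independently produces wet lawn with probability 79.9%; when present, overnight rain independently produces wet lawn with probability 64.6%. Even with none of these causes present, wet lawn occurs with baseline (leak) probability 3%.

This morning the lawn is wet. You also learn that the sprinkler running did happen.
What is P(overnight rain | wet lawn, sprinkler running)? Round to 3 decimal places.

Under noisy-OR, P(wet lawn | causes) = 1 − (1−0.03)·∏(1−qᵢ) over the active causes.
Numerator (weight on configurations with overnight rain): 0.930981*0.16 = 0.148957
Denominator P(wet lawn | sprinkler running): 0.80503*0.84 + 0.930981*0.16 = 0.825182
P(overnight rain | wet lawn, sprinkler running) = 0.148957/0.825182 ≈ 0.181

P(overnight rain | wet lawn, sprinkler running) ≈ 0.181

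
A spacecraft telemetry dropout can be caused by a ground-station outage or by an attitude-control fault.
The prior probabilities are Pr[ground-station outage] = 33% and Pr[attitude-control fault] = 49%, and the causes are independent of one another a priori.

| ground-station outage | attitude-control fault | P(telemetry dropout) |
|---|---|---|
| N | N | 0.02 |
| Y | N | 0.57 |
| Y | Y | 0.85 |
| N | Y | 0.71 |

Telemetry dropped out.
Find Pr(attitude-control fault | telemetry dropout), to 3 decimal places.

Pr(attitude-control fault | telemetry dropout) ≈ 0.783

By total probability over the 4 (ground-station outage, attitude-control fault) configurations:
  P(telemetry dropout) = 0.02·0.67·0.51 + 0.71·0.67·0.49 + 0.57·0.33·0.51 + 0.85·0.33·0.49
        = 0.006834 + 0.233093 + 0.095931 + 0.137445 = 0.473303
The terms with attitude-control fault present sum to 0.370538, so
  P(attitude-control fault | telemetry dropout) = 0.370538 / 0.473303 ≈ 0.783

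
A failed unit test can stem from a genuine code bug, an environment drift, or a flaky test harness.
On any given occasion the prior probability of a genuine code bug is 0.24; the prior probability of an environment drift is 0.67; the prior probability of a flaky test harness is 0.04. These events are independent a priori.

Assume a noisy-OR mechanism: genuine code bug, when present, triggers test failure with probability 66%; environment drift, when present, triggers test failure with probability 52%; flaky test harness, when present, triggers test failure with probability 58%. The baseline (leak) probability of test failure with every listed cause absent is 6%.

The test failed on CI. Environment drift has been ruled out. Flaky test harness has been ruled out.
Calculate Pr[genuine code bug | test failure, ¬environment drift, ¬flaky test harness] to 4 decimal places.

Under noisy-OR, P(test failure | causes) = 1 − (1−0.06)·∏(1−qᵢ) over the active causes.
Enumerate both values of genuine code bug and weight by the priors:
  P(test failure | ¬environment drift, ¬flaky test harness) = 0.06×0.76 + 0.6804×0.24
        = 0.045600 + 0.163296 = 0.208896
Keeping only the genuine code bug-present terms gives 0.163296, so
  P(genuine code bug | test failure, ¬environment drift, ¬flaky test harness) = 0.163296 / 0.208896 ≈ 0.7817

Pr[genuine code bug | test failure, ¬environment drift, ¬flaky test harness] ≈ 0.7817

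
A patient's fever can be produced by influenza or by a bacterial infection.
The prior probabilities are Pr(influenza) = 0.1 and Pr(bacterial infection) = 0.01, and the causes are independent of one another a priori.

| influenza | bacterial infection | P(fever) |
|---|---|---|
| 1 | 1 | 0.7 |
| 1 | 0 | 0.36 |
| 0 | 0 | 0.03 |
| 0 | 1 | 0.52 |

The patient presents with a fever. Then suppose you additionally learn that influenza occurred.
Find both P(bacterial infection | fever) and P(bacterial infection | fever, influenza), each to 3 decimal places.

Sum P(fever|·) weighted by the priors over the 4 (influenza, bacterial infection) configurations:
  P(fever) = 0.03×0.9×0.99 + 0.52×0.9×0.01 + 0.36×0.1×0.99 + 0.7×0.1×0.01
        = 0.026730 + 0.004680 + 0.035640 + 0.000700 = 0.067750
The terms with bacterial infection present sum to 0.005380, so
  P(bacterial infection | fever) = 0.005380 / 0.067750 ≈ 0.079

Now also conditioning on influenza=true:
Weight on bacterial infection=true, given the evidence: 0.7·0.01 = 0.007000
Denominator P(fever | influenza): 0.36·0.99 + 0.7·0.01 = 0.363400
Posterior = 0.007000 / 0.363400 ≈ 0.019

P(bacterial infection | fever) ≈ 0.079; P(bacterial infection | fever, influenza) ≈ 0.019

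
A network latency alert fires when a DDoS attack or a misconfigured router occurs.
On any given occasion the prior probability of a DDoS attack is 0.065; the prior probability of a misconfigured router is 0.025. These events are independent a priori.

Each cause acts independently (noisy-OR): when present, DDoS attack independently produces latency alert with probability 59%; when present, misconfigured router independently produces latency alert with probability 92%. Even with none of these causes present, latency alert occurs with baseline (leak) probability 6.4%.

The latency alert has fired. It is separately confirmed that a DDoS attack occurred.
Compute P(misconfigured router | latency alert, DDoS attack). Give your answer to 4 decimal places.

P(misconfigured router | latency alert, DDoS attack) ≈ 0.0388

Under noisy-OR, P(latency alert | causes) = 1 − (1−0.064)·∏(1−qᵢ) over the active causes.
By total probability over both values of misconfigured router:
  P(latency alert | DDoS attack) = 0.61624*0.975 + 0.969299*0.025
        = 0.600834 + 0.024232 = 0.625066
Configurations with misconfigured router contribute 0.024232, so
  P(misconfigured router | latency alert, DDoS attack) = 0.024232 / 0.625066 ≈ 0.0388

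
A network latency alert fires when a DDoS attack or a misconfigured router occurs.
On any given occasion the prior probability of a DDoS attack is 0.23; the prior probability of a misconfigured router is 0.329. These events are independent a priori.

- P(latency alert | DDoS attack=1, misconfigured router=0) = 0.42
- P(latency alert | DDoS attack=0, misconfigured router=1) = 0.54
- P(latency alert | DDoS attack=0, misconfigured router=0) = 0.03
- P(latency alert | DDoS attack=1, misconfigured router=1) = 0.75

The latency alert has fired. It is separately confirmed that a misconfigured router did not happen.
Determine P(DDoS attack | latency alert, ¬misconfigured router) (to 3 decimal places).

Numerator (weight on configurations with DDoS attack): 0.42×0.23 = 0.096600
The normalizing constant is 0.03×0.77 + 0.42×0.23 = 0.119700
Posterior = 0.096600 / 0.119700 ≈ 0.807

P(DDoS attack | latency alert, ¬misconfigured router) ≈ 0.807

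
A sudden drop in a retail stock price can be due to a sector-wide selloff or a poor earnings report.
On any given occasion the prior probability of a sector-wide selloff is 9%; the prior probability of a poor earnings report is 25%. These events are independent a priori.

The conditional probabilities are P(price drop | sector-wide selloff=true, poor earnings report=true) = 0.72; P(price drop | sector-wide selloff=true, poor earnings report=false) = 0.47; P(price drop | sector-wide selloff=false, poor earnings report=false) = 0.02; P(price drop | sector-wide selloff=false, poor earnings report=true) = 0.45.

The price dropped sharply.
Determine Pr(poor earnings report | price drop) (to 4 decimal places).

Sum P(price drop|·) weighted by the priors over the 4 (sector-wide selloff, poor earnings report) configurations:
  P(price drop) = 0.02·0.91·0.75 + 0.45·0.91·0.25 + 0.47·0.09·0.75 + 0.72·0.09·0.25
        = 0.013650 + 0.102375 + 0.031725 + 0.016200 = 0.163950
Keeping only the poor earnings report-present terms gives 0.118575, so
  P(poor earnings report | price drop) = 0.118575 / 0.163950 ≈ 0.7232

Pr(poor earnings report | price drop) ≈ 0.7232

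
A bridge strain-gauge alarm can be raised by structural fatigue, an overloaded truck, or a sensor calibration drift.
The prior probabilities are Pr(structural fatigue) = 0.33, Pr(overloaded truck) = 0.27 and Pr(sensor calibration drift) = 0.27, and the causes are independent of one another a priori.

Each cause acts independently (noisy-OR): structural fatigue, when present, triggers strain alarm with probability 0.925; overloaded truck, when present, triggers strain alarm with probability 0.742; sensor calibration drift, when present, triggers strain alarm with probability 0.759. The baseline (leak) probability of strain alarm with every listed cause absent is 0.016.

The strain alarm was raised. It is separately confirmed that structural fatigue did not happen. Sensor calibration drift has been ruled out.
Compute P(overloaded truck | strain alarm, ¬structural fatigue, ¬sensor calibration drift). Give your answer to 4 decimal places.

P(overloaded truck | strain alarm, ¬structural fatigue, ¬sensor calibration drift) ≈ 0.9452

Under noisy-OR, P(strain alarm | causes) = 1 − (1−0.016)·∏(1−qᵢ) over the active causes.
Weight on overloaded truck=true, given the evidence: 0.746128×0.27 = 0.201455
The normalizing constant is 0.016×0.73 + 0.746128×0.27 = 0.213135
P(overloaded truck | strain alarm, ¬structural fatigue, ¬sensor calibration drift) = 0.201455/0.213135 ≈ 0.9452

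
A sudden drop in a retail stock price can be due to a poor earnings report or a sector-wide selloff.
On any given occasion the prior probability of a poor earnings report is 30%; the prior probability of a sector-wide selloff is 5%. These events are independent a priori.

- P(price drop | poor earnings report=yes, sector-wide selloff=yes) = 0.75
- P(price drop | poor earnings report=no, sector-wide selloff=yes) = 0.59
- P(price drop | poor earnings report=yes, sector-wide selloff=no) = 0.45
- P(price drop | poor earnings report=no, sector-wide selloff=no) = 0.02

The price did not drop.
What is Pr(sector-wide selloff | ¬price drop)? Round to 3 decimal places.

Enumerate the 4 (poor earnings report, sector-wide selloff) configurations and weight by the priors:
  P(¬price drop) = 0.98×0.7×0.95 + 0.41×0.7×0.05 + 0.55×0.3×0.95 + 0.25×0.3×0.05
        = 0.651700 + 0.014350 + 0.156750 + 0.003750 = 0.826550
Keeping only the sector-wide selloff-present terms gives 0.018100, so
  P(sector-wide selloff | ¬price drop) = 0.018100 / 0.826550 ≈ 0.022

Pr(sector-wide selloff | ¬price drop) ≈ 0.022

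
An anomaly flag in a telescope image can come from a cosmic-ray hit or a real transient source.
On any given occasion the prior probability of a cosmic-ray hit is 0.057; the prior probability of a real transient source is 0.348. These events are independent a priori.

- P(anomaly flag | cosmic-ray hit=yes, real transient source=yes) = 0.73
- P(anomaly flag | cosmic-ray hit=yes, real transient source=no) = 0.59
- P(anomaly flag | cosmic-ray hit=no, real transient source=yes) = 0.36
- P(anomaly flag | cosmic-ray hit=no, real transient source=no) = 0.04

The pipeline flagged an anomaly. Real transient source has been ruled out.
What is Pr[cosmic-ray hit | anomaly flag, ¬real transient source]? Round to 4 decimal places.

P(anomaly flag | ¬real transient source) = 0.04·0.943 + 0.59·0.057 = 0.037720 + 0.033630 = 0.071350
Of this, 0.033630 comes from 0.59·0.057 (the cosmic-ray hit=true cases).
P(cosmic-ray hit | anomaly flag, ¬real transient source) = 0.033630 / 0.071350 ≈ 0.4713

Pr[cosmic-ray hit | anomaly flag, ¬real transient source] ≈ 0.4713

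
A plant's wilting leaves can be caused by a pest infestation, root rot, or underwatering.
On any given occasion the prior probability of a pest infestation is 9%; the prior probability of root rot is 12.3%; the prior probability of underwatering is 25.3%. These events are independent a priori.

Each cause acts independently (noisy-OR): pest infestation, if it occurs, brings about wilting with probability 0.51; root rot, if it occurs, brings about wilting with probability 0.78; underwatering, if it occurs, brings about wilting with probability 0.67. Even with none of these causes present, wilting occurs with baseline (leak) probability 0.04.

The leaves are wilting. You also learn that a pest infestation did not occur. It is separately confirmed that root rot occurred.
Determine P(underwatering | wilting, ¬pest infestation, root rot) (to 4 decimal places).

P(underwatering | wilting, ¬pest infestation, root rot) ≈ 0.2854

Under noisy-OR, P(wilting | causes) = 1 − (1−0.04)·∏(1−qᵢ) over the active causes.
P(wilting | ¬pest infestation, root rot) = 0.7888×0.747 + 0.930304×0.253 = 0.589234 + 0.235367 = 0.824601
Restricting to configurations with underwatering present: 0.930304×0.253 = 0.235367.
P(underwatering | wilting, ¬pest infestation, root rot) = 0.235367 / 0.824601 ≈ 0.2854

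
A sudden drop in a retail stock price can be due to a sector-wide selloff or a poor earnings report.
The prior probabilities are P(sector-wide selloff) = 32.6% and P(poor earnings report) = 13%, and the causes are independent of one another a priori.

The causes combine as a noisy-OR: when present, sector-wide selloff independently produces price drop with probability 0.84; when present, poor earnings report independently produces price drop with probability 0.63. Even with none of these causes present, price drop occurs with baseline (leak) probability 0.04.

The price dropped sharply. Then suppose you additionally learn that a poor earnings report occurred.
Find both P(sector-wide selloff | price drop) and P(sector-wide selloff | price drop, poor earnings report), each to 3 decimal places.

P(sector-wide selloff | price drop) ≈ 0.778; P(sector-wide selloff | price drop, poor earnings report) ≈ 0.414

Under noisy-OR, P(price drop | causes) = 1 − (1−0.04)·∏(1−qᵢ) over the active causes.
By total probability over the 4 (sector-wide selloff, poor earnings report) configurations:
  P(price drop) = 0.04×0.674×0.87 + 0.6448×0.674×0.13 + 0.8464×0.326×0.87 + 0.943168×0.326×0.13
        = 0.023455 + 0.056497 + 0.240056 + 0.039971 = 0.359979
Configurations with sector-wide selloff contribute 0.280027, so
  P(sector-wide selloff | price drop) = 0.280027 / 0.359979 ≈ 0.778

Now also conditioning on poor earnings report=true:
P(price drop | poor earnings report) = 0.6448*0.674 + 0.943168*0.326 = 0.434595 + 0.307473 = 0.742068
Restricting to configurations with sector-wide selloff present: 0.943168*0.326 = 0.307473.
Hence the posterior is 0.307473/0.742068 ≈ 0.414.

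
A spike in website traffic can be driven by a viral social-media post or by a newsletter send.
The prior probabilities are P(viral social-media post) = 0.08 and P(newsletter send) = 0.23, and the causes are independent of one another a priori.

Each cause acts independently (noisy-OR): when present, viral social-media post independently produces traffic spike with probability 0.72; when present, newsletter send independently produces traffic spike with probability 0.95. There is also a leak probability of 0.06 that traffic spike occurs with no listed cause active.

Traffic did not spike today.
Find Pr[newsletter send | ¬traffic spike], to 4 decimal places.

Under noisy-OR, P(traffic spike | causes) = 1 − (1−0.06)·∏(1−qᵢ) over the active causes.
Weight on newsletter send=true, given the evidence: 0.009945 + 0.000242 = 0.010187
Normalizer over all consistent configurations: 0.94·0.92·0.77 + 0.047·0.92·0.23 + 0.2632·0.08·0.77 + 0.01316·0.08·0.23 = 0.692296
Posterior = 0.010187 / 0.692296 ≈ 0.0147

Pr[newsletter send | ¬traffic spike] ≈ 0.0147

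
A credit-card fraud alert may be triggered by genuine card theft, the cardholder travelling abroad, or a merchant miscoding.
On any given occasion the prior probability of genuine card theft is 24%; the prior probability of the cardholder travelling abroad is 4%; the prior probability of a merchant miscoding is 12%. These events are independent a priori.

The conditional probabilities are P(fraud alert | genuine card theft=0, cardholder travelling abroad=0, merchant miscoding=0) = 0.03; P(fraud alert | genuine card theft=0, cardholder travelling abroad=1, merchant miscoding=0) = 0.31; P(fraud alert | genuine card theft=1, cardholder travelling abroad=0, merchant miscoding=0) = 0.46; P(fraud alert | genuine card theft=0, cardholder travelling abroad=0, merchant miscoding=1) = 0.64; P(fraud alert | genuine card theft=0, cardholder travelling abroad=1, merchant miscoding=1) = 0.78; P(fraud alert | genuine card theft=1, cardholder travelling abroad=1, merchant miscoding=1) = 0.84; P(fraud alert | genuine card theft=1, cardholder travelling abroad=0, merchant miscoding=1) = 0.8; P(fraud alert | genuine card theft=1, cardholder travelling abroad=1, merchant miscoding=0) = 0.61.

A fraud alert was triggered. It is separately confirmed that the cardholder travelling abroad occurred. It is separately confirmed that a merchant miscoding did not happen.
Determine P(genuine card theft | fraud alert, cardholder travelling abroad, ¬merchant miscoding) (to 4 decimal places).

P(genuine card theft | fraud alert, cardholder travelling abroad, ¬merchant miscoding) ≈ 0.3832

Weight on genuine card theft=true, given the evidence: 0.61*0.24 = 0.146400
Denominator P(fraud alert | cardholder travelling abroad, ¬merchant miscoding): 0.31*0.76 + 0.61*0.24 = 0.382000
Posterior = 0.146400 / 0.382000 ≈ 0.3832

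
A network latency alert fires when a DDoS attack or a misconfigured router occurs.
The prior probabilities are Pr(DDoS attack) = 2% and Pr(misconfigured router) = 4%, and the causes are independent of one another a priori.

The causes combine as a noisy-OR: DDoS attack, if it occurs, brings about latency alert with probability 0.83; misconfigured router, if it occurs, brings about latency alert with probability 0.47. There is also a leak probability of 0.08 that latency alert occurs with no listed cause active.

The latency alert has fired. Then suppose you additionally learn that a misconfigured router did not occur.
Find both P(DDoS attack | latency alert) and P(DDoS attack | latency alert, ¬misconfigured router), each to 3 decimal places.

P(DDoS attack | latency alert) ≈ 0.151; P(DDoS attack | latency alert, ¬misconfigured router) ≈ 0.177

Under noisy-OR, P(latency alert | causes) = 1 − (1−0.08)·∏(1−qᵢ) over the active causes.
P(latency alert) = 0.08·0.98·0.96 + 0.5124·0.98·0.04 + 0.8436·0.02·0.96 + 0.917108·0.02·0.04 = 0.075264 + 0.020086 + 0.016197 + 0.000734 = 0.112281
Of this, 0.016931 comes from 0.016197 + 0.000734 (the DDoS attack=true cases).
P(DDoS attack | latency alert) = 0.016931 / 0.112281 ≈ 0.151

With the extra evidence:
P(latency alert | ¬misconfigured router) = 0.08·0.98 + 0.8436·0.02 = 0.078400 + 0.016872 = 0.095272
Of this, 0.016872 comes from 0.8436·0.02 (the DDoS attack=true cases).
P(DDoS attack | latency alert, ¬misconfigured router) = 0.016872 / 0.095272 ≈ 0.177
With misconfigured router excluded, DDoS attack must carry more of the explanatory weight for the latency alert.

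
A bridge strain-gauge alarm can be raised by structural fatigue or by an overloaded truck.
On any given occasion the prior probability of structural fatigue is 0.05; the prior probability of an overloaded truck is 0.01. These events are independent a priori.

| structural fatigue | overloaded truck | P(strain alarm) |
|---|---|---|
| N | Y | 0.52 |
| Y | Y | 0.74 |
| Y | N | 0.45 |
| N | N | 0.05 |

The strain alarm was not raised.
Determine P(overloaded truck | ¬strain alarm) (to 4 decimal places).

P(¬strain alarm) = 0.95×0.95×0.99 + 0.48×0.95×0.01 + 0.55×0.05×0.99 + 0.26×0.05×0.01 = 0.893475 + 0.004560 + 0.027225 + 0.000130 = 0.925390
Of this, 0.004690 comes from 0.004560 + 0.000130 (the overloaded truck=true cases).
Hence the posterior is 0.004690/0.925390 ≈ 0.0051.

P(overloaded truck | ¬strain alarm) ≈ 0.0051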